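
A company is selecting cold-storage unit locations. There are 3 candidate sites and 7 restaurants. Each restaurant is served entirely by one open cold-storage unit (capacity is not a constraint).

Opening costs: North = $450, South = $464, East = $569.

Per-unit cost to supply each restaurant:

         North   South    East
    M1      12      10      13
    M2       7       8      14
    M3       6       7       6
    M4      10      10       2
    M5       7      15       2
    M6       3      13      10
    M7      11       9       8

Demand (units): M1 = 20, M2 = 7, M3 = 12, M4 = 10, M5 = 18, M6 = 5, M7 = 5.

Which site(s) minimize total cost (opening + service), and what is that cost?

For any fixed open set, each restaurant goes to its cheapest open site; total = fixed + service.
{North}: M1→North 12·20=240, M2→North 7·7=49, M3→North 6·12=72, M4→North 10·10=100, M5→North 7·18=126, M6→North 3·5=15, M7→North 11·5=55. Service 657; fixed 450; total 1107.
{East}: service 576 + fixed 569 = 1145
{South}: service 820 + fixed 464 = 1284
{North, South, East}: service 432 + fixed 1483 = 1915
No other subset beats 1107.

Open North only; minimum total cost 1107.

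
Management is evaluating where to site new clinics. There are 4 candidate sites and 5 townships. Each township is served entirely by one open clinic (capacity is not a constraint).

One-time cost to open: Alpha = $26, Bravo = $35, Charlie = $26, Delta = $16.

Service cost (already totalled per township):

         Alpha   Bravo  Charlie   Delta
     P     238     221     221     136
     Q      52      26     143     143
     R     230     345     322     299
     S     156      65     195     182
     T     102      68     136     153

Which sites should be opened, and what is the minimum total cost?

Open Alpha, Bravo and Delta; minimum total cost 602.

For any fixed open set, each township goes to its cheapest open site; total = fixed + service.
{Alpha, Bravo, Delta}: P→Delta 136, Q→Bravo 26, R→Alpha 230, S→Bravo 65, T→Bravo 68. Service 525; fixed 77; total 602.
{Alpha, Bravo, Charlie, Delta}: P→Delta 136, Q→Bravo 26, R→Alpha 230, S→Bravo 65, T→Bravo 68. Service 525; fixed 103; total 628.
{Bravo, Delta}: P→Delta 136, Q→Bravo 26, R→Delta 299, S→Bravo 65, T→Bravo 68. Service 594; fixed 51; total 645.
{Delta}: service 913 + fixed 16 = 929
(All 15 nonempty subsets were checked; Alpha, Bravo and Delta is lowest.)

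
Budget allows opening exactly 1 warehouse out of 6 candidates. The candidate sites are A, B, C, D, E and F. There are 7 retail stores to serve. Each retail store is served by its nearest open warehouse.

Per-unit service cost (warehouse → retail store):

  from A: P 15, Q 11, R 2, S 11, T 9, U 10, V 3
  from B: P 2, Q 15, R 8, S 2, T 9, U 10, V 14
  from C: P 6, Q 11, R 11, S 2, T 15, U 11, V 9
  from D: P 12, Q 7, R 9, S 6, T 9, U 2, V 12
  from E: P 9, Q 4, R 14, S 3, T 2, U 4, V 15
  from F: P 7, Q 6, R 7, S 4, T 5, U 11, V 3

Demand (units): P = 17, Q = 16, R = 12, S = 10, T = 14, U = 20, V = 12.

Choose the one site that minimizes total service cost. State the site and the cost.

With exactly 1 open, each retail store uses its cheapest among the chosen.
{F}: P→F 7·17=119, Q→F 6·16=96, R→F 7·12=84, S→F 4·10=40, T→F 5·14=70, U→F 11·20=220, V→F 3·12=36. Service cost 665.
{E}: service cost 703
{D}: service cost 794
Among all 6 size-1 choices, {F} is lowest.

Choose F only; total service cost 665.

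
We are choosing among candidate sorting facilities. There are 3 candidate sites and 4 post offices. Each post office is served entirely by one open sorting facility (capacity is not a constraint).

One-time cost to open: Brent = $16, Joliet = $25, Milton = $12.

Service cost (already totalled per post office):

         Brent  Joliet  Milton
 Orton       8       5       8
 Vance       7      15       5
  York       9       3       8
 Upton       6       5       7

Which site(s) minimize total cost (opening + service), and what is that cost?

For any fixed open set, each post office goes to its cheapest open site; total = fixed + service.
{Milton}: Orton→Milton 8, Vance→Milton 5, York→Milton 8, Upton→Milton 7. Service 28; fixed 12; total 40.
{Brent}: Orton→Brent 8, Vance→Brent 7, York→Brent 9, Upton→Brent 6. Service 30; fixed 16; total 46.
{Joliet}: service 28 + fixed 25 = 53
{Brent, Joliet, Milton}: service 18 + fixed 53 = 71
(All 7 nonempty subsets were checked; Milton only is lowest.)

Open Milton only; minimum total cost 40.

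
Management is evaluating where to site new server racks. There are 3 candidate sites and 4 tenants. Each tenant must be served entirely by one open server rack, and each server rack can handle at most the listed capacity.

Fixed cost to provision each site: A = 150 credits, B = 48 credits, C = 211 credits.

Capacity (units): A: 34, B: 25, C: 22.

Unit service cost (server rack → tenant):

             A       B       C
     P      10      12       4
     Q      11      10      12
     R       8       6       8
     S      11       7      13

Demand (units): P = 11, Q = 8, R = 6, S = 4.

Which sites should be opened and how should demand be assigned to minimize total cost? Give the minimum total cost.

Open {A}: P→A 10·11=110, Q→A 11·8=88, R→A 8·6=48, S→A 11·4=44.
Loads: A carries 29/34. Service 290; fixed 150; total 440.
Next best feasible plan costs 447.

Minimum total cost: 440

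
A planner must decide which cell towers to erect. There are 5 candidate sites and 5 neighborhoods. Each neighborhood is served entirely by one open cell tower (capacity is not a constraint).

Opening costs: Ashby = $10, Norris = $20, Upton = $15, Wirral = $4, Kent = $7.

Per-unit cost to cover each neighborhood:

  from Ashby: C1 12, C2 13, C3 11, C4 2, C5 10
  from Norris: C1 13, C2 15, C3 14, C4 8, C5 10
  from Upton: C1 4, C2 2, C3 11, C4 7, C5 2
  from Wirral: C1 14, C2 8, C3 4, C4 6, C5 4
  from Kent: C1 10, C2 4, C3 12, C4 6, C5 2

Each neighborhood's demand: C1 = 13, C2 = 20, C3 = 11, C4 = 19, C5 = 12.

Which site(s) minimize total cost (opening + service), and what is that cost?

Open Ashby, Upton and Wirral; minimum total cost 227.

For any fixed open set, each neighborhood goes to its cheapest open site; total = fixed + service.
{Ashby, Upton, Wirral}: C1→Upton 4·13=52, C2→Upton 2·20=40, C3→Wirral 4·11=44, C4→Ashby 2·19=38, C5→Upton 2·12=24. Service 198; fixed 29; total 227.
{Ashby, Upton, Wirral, Kent}: C1→Upton 4·13=52, C2→Upton 2·20=40, C3→Wirral 4·11=44, C4→Ashby 2·19=38, C5→Upton 2·12=24. Service 198; fixed 36; total 234.
{Ashby, Norris, Upton, Wirral}: C1→Upton 4·13=52, C2→Upton 2·20=40, C3→Wirral 4·11=44, C4→Ashby 2·19=38, C5→Upton 2·12=24. Service 198; fixed 49; total 247.
{Ashby, Norris, Upton, Wirral, Kent}: service 198 + fixed 56 = 254
No other subset beats 227.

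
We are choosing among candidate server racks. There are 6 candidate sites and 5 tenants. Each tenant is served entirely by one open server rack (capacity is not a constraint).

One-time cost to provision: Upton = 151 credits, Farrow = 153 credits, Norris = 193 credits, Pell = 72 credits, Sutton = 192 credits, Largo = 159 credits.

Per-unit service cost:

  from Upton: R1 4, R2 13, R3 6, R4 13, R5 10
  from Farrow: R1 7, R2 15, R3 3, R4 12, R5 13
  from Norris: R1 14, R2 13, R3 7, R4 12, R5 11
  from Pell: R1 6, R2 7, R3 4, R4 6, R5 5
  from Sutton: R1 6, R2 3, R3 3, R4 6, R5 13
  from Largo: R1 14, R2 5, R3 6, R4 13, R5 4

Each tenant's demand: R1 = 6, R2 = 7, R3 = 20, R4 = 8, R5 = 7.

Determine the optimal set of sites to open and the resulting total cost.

For any fixed open set, each tenant goes to its cheapest open site; total = fixed + service.
{Pell}: R1→Pell 6·6=36, R2→Pell 7·7=49, R3→Pell 4·20=80, R4→Pell 6·8=48, R5→Pell 5·7=35. Service 248; fixed 72; total 320.
{Sutton}: R1→Sutton 6·6=36, R2→Sutton 3·7=21, R3→Sutton 3·20=60, R4→Sutton 6·8=48, R5→Sutton 13·7=91. Service 256; fixed 192; total 448.
{Farrow, Pell}: service 228 + fixed 225 = 453
{Upton, Farrow, Norris, Pell, Sutton, Largo}: R1→Upton 4·6=24, R2→Sutton 3·7=21, R3→Farrow 3·20=60, R4→Pell 6·8=48, R5→Largo 4·7=28. Service 181; fixed 920; total 1101.
No other subset beats 320.

Open Pell only; minimum total cost 320.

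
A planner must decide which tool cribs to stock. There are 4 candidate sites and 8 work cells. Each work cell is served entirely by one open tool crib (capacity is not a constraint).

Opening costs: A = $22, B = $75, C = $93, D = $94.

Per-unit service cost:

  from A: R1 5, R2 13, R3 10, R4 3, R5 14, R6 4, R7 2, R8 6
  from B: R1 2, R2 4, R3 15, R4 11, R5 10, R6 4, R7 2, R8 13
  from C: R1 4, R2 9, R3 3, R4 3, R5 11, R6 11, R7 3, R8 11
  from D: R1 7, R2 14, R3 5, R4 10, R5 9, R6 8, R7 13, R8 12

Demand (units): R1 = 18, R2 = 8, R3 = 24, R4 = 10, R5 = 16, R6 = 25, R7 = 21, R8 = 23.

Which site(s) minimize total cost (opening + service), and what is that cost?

For any fixed open set, each work cell goes to its cheapest open site; total = fixed + service.
{A, B, C}: R1→B 2·18=36, R2→B 4·8=32, R3→C 3·24=72, R4→A 3·10=30, R5→B 10·16=160, R6→A 4·25=100, R7→A 2·21=42, R8→A 6·23=138. Service 610; fixed 190; total 800.
{A, C}: service 702 + fixed 115 = 817
{A, B, D}: service 642 + fixed 191 = 833
{A, B, C, D}: service 594 + fixed 284 = 878
No other subset beats 800.

Open A, B and C; minimum total cost 800.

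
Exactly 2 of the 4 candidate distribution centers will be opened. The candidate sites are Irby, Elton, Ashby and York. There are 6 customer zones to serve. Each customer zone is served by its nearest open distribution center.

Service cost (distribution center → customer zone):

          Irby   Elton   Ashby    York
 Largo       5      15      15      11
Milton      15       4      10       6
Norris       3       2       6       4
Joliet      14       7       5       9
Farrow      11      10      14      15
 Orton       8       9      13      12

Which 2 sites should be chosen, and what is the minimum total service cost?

Choose Irby and Elton; total service cost 36.

With exactly 2 open, each customer zone uses its cheapest among the chosen.
{Irby, Elton}: Largo→Irby 5, Milton→Elton 4, Norris→Elton 2, Joliet→Elton 7, Farrow→Elton 10, Orton→Irby 8. Service cost 36.
{Irby, Ashby}: service cost 42
{Irby, York}: service cost 42
Among all 6 size-2 choices, {Irby, Elton} is lowest.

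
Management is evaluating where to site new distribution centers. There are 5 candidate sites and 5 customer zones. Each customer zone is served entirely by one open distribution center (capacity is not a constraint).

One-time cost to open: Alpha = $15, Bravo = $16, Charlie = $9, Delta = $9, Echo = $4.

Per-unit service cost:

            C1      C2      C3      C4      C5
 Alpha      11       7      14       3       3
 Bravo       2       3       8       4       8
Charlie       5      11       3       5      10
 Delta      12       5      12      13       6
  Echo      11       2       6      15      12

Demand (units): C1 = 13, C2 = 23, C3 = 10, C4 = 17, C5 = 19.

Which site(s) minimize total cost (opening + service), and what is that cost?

Open Alpha, Bravo, Charlie and Echo; minimum total cost 254.

For any fixed open set, each customer zone goes to its cheapest open site; total = fixed + service.
{Alpha, Bravo, Charlie, Echo}: C1→Bravo 2·13=26, C2→Echo 2·23=46, C3→Charlie 3·10=30, C4→Alpha 3·17=51, C5→Alpha 3·19=57. Service 210; fixed 44; total 254.
{Alpha, Bravo, Charlie, Delta, Echo}: service 210 + fixed 53 = 263
{Alpha, Bravo, Charlie}: C1→Bravo 2·13=26, C2→Bravo 3·23=69, C3→Charlie 3·10=30, C4→Alpha 3·17=51, C5→Alpha 3·19=57. Service 233; fixed 40; total 273.
{Echo}: service 732 + fixed 4 = 736
No other subset beats 254.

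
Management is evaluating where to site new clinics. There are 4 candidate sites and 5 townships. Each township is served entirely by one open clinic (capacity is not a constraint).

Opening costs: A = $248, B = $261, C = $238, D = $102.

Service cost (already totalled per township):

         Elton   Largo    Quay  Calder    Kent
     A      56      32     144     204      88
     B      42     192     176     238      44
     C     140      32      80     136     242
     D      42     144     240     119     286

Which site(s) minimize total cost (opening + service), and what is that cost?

Open A only; minimum total cost 772.

For any fixed open set, each township goes to its cheapest open site; total = fixed + service.
{A}: Elton→A 56, Largo→A 32, Quay→A 144, Calder→A 204, Kent→A 88. Service 524; fixed 248; total 772.
{A, D}: service 425 + fixed 350 = 775
{B, C}: Elton→B 42, Largo→C 32, Quay→C 80, Calder→C 136, Kent→B 44. Service 334; fixed 499; total 833.
{A, B, C, D}: Elton→B 42, Largo→A 32, Quay→C 80, Calder→D 119, Kent→B 44. Service 317; fixed 849; total 1166.
(All 15 nonempty subsets were checked; A only is lowest.)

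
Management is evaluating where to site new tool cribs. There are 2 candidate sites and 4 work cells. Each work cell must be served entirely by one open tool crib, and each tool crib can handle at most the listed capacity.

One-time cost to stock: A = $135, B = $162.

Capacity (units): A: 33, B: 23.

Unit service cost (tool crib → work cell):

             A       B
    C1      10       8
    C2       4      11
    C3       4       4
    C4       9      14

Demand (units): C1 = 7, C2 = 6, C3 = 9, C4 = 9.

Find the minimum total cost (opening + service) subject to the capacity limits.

Open {A}: C1→A 10·7=70, C2→A 4·6=24, C3→A 4·9=36, C4→A 9·9=81.
Loads: A carries 31/33. Service 211; fixed 135; total 346.
Next best feasible plan costs 494.

Minimum total cost: 346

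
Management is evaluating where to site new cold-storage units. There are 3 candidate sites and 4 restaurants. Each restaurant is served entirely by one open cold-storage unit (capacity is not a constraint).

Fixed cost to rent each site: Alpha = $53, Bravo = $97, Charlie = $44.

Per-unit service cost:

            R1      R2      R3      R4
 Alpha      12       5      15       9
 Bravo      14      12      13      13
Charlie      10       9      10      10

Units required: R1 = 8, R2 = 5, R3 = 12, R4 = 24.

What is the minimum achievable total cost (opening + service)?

For any fixed open set, each restaurant goes to its cheapest open site; total = fixed + service.
{Charlie}: R1→Charlie 10·8=80, R2→Charlie 9·5=45, R3→Charlie 10·12=120, R4→Charlie 10·24=240. Service 485; fixed 44; total 529.
{Alpha, Charlie}: service 441 + fixed 97 = 538
{Alpha}: R1→Alpha 12·8=96, R2→Alpha 5·5=25, R3→Alpha 15·12=180, R4→Alpha 9·24=216. Service 517; fixed 53; total 570.
{Alpha, Bravo, Charlie}: service 441 + fixed 194 = 635
(All 7 nonempty subsets were checked; Charlie only is lowest.)

Minimum total cost: 529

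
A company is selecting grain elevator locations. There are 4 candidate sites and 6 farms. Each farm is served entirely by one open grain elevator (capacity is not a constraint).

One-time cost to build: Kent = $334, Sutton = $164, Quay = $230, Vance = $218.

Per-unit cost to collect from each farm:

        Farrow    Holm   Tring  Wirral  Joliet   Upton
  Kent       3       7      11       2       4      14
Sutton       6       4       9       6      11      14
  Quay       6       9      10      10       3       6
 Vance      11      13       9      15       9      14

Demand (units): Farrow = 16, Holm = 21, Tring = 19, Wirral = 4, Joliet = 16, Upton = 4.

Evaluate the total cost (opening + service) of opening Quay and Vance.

Each farm is assigned to its cheapest site among the open ones.
{Quay, Vance}: Farrow→Quay 6·16=96, Holm→Quay 9·21=189, Tring→Vance 9·19=171, Wirral→Quay 10·4=40, Joliet→Quay 3·16=48, Upton→Quay 6·4=24. Service 568; fixed 448; total 1016.

Total cost: 1016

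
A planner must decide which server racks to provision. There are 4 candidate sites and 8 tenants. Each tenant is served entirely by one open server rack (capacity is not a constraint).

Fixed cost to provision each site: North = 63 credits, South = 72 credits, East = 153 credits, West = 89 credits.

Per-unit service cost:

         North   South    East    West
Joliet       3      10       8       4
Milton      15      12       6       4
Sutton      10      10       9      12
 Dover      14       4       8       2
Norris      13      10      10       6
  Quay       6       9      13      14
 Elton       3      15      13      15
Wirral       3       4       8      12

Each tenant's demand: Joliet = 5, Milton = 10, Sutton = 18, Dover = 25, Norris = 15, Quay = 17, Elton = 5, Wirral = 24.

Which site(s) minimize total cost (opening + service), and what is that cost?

For any fixed open set, each tenant goes to its cheapest open site; total = fixed + service.
{North, West}: Joliet→North 3·5=15, Milton→West 4·10=40, Sutton→North 10·18=180, Dover→West 2·25=50, Norris→West 6·15=90, Quay→North 6·17=102, Elton→North 3·5=15, Wirral→North 3·24=72. Service 564; fixed 152; total 716.
{North, South, West}: Joliet→North 3·5=15, Milton→West 4·10=40, Sutton→North 10·18=180, Dover→West 2·25=50, Norris→West 6·15=90, Quay→North 6·17=102, Elton→North 3·5=15, Wirral→North 3·24=72. Service 564; fixed 224; total 788.
{North, East, West}: service 546 + fixed 305 = 851
{North, South, East, West}: Joliet→North 3·5=15, Milton→West 4·10=40, Sutton→East 9·18=162, Dover→West 2·25=50, Norris→West 6·15=90, Quay→North 6·17=102, Elton→North 3·5=15, Wirral→North 3·24=72. Service 546; fixed 377; total 923.
(All 15 nonempty subsets were checked; North and West is lowest.)

Open North and West; minimum total cost 716.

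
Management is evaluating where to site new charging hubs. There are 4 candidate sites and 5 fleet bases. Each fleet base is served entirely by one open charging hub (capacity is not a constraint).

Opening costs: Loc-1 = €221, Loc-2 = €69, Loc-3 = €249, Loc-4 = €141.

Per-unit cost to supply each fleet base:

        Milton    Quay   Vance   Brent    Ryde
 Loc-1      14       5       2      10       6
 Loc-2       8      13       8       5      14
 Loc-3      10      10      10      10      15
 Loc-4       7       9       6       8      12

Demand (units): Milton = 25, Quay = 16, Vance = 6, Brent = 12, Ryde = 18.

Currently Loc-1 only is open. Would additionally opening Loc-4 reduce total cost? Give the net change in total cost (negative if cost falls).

Yes — net change −58 (cost falls by 58).

Current service cost with {Loc-1}: 670.
Adding Loc-4: each fleet base re-picks its cheapest; new service cost 471, saving 199.
Extra fixed cost: 141. Net change = 141 − 199 = -58.
(Totals: 891 → 833.)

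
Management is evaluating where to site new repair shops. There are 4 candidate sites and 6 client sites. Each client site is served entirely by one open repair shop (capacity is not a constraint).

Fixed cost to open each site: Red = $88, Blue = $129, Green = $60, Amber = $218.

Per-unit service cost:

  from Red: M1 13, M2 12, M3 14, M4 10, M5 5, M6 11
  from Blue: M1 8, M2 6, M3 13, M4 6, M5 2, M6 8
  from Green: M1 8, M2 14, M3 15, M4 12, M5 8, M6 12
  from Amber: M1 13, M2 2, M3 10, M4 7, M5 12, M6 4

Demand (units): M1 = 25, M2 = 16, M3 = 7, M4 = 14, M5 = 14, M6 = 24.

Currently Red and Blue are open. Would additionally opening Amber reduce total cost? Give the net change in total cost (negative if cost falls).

Current service cost with {Red, Blue}: 691.
Adding Amber: each client site re-picks its cheapest; new service cost 510, saving 181.
Extra fixed cost: 218. Net change = 218 − 181 = 37.
(Totals: 908 → 945.)

No — net change +37 (cost rises by 37).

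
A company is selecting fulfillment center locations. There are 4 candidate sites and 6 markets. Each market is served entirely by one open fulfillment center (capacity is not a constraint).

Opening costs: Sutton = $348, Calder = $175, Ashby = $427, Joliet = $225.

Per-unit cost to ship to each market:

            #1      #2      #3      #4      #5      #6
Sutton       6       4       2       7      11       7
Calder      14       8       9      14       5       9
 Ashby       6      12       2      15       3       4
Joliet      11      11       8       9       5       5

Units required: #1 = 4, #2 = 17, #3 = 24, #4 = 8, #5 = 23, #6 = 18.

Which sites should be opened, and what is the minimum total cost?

Open Sutton only; minimum total cost 923.

For any fixed open set, each market goes to its cheapest open site; total = fixed + service.
{Sutton}: #1→Sutton 6·4=24, #2→Sutton 4·17=68, #3→Sutton 2·24=48, #4→Sutton 7·8=56, #5→Sutton 11·23=253, #6→Sutton 7·18=126. Service 575; fixed 348; total 923.
{Joliet}: #1→Joliet 11·4=44, #2→Joliet 11·17=187, #3→Joliet 8·24=192, #4→Joliet 9·8=72, #5→Joliet 5·23=115, #6→Joliet 5·18=90. Service 700; fixed 225; total 925.
{Sutton, Calder}: service 437 + fixed 523 = 960
{Sutton, Calder, Ashby, Joliet}: #1→Sutton 6·4=24, #2→Sutton 4·17=68, #3→Sutton 2·24=48, #4→Sutton 7·8=56, #5→Ashby 3·23=69, #6→Ashby 4·18=72. Service 337; fixed 1175; total 1512.
(All 15 nonempty subsets were checked; Sutton only is lowest.)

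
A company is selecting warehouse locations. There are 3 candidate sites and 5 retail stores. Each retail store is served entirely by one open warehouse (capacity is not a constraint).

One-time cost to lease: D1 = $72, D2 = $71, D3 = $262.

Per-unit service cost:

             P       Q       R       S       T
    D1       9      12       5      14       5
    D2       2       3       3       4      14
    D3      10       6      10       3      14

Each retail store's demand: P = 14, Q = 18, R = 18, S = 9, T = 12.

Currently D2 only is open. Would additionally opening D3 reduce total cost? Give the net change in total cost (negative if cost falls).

Current service cost with {D2}: 340.
Adding D3: each retail store re-picks its cheapest; new service cost 331, saving 9.
Extra fixed cost: 262. Net change = 262 − 9 = 253.
(Totals: 411 → 664.)

No — net change +253 (cost rises by 253).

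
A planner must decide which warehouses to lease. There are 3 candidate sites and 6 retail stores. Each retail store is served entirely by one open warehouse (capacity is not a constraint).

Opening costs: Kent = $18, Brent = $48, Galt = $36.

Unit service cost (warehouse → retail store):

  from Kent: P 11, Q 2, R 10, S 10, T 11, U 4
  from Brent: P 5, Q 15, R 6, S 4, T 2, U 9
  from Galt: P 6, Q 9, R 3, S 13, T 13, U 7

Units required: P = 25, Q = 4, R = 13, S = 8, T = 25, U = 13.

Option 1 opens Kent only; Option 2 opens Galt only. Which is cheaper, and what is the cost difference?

Option 2 is cheaper by 57.

Option 1: {Kent}: P→Kent 11·25=275, Q→Kent 2·4=8, R→Kent 10·13=130, S→Kent 10·8=80, T→Kent 11·25=275, U→Kent 4·13=52. Service 820; fixed 18; total 838.
Option 2: {Galt}: P→Galt 6·25=150, Q→Galt 9·4=36, R→Galt 3·13=39, S→Galt 13·8=104, T→Galt 13·25=325, U→Galt 7·13=91. Service 745; fixed 36; total 781.
Difference: |838 − 781| = 57.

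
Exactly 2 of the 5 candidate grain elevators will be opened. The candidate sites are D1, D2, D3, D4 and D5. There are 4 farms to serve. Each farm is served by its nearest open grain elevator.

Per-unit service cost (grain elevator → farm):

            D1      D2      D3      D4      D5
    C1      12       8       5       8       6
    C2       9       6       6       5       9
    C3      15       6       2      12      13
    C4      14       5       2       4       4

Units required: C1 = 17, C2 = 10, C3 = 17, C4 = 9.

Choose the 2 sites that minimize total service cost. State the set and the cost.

With exactly 2 open, each farm uses its cheapest among the chosen.
{D3, D4}: C1→D3 5·17=85, C2→D4 5·10=50, C3→D3 2·17=34, C4→D3 2·9=18. Service cost 187.
{D1, D3}: service cost 197
{D2, D3}: service cost 197
Among all 10 size-2 choices, {D3, D4} is lowest.

Choose D3 and D4; total service cost 187.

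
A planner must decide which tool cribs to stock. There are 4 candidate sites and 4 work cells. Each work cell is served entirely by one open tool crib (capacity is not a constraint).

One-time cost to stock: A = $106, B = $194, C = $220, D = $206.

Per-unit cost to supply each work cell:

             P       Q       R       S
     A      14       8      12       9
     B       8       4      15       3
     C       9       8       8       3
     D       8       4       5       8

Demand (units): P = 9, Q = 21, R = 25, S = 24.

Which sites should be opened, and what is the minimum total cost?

For any fixed open set, each work cell goes to its cheapest open site; total = fixed + service.
{D}: P→D 8·9=72, Q→D 4·21=84, R→D 5·25=125, S→D 8·24=192. Service 473; fixed 206; total 679.
{C}: P→C 9·9=81, Q→C 8·21=168, R→C 8·25=200, S→C 3·24=72. Service 521; fixed 220; total 741.
{B, D}: service 353 + fixed 400 = 753
{A, B, C, D}: service 353 + fixed 726 = 1079
No other subset beats 679.

Open D only; minimum total cost 679.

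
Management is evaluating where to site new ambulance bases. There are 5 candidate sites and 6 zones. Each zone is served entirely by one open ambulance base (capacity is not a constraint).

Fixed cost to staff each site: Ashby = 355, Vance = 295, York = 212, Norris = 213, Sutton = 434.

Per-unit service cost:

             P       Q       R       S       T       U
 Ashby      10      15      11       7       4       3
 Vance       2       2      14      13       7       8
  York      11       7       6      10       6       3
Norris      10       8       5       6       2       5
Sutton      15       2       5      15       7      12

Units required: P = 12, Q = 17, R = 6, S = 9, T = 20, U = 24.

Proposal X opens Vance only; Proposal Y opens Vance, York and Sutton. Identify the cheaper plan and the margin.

Proposal X is cheaper by 425.

Proposal X: {Vance}: P→Vance 2·12=24, Q→Vance 2·17=34, R→Vance 14·6=84, S→Vance 13·9=117, T→Vance 7·20=140, U→Vance 8·24=192. Service 591; fixed 295; total 886.
Proposal Y: {Vance, York, Sutton}: P→Vance 2·12=24, Q→Vance 2·17=34, R→Sutton 5·6=30, S→York 10·9=90, T→York 6·20=120, U→York 3·24=72. Service 370; fixed 941; total 1311.
Difference: |886 − 1311| = 425.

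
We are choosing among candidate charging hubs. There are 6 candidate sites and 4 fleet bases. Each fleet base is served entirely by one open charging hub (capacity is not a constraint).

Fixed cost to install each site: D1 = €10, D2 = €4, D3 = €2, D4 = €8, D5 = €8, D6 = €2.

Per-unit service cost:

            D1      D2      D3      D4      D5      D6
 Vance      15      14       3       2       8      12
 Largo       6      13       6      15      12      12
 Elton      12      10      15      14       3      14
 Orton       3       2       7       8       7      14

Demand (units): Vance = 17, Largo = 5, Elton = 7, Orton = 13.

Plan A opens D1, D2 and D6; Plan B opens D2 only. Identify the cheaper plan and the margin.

Plan A: {D1, D2, D6}: Vance→D6 12·17=204, Largo→D1 6·5=30, Elton→D2 10·7=70, Orton→D2 2·13=26. Service 330; fixed 16; total 346.
Plan B: {D2}: Vance→D2 14·17=238, Largo→D2 13·5=65, Elton→D2 10·7=70, Orton→D2 2·13=26. Service 399; fixed 4; total 403.
Difference: |346 − 403| = 57.

Plan A is cheaper by 57.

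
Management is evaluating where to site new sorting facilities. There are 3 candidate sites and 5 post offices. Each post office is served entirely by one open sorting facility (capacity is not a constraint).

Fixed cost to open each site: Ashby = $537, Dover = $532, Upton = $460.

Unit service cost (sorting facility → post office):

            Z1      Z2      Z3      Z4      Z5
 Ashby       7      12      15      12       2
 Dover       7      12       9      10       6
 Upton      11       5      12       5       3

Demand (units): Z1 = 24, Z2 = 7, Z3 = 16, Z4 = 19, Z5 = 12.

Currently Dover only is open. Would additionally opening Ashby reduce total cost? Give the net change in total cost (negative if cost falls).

No — net change +489 (cost rises by 489).

Current service cost with {Dover}: 658.
Adding Ashby: each post office re-picks its cheapest; new service cost 610, saving 48.
Extra fixed cost: 537. Net change = 537 − 48 = 489.
(Totals: 1190 → 1679.)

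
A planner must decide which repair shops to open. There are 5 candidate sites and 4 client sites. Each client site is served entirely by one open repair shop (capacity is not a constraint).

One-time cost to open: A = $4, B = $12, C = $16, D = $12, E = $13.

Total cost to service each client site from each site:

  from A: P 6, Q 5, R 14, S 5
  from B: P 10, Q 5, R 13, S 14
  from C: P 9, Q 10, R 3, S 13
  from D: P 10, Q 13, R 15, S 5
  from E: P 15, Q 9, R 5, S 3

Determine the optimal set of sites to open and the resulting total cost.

For any fixed open set, each client site goes to its cheapest open site; total = fixed + service.
{A}: P→A 6, Q→A 5, R→A 14, S→A 5. Service 30; fixed 4; total 34.
{A, E}: P→A 6, Q→A 5, R→E 5, S→E 3. Service 19; fixed 17; total 36.
{A, C}: service 19 + fixed 20 = 39
{A, B, C, D, E}: service 17 + fixed 57 = 74
No other subset beats 34.

Open A only; minimum total cost 34.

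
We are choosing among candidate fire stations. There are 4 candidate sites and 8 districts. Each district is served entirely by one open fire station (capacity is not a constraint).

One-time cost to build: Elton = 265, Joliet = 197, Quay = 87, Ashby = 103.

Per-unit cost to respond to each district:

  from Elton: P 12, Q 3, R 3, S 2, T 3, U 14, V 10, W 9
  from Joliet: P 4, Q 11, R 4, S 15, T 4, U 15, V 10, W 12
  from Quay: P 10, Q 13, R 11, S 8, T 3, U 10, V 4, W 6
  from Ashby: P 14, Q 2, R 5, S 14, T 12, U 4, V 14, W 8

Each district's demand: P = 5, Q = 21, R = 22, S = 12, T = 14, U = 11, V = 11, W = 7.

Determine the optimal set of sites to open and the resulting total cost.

Open Quay and Ashby; minimum total cost 660.

For any fixed open set, each district goes to its cheapest open site; total = fixed + service.
{Quay, Ashby}: P→Quay 10·5=50, Q→Ashby 2·21=42, R→Ashby 5·22=110, S→Quay 8·12=96, T→Quay 3·14=42, U→Ashby 4·11=44, V→Quay 4·11=44, W→Quay 6·7=42. Service 470; fixed 190; total 660.
{Elton, Quay}: service 441 + fixed 352 = 793
{Joliet, Quay, Ashby}: service 418 + fixed 387 = 805
{Elton, Joliet, Quay, Ashby}: service 324 + fixed 652 = 976
No other subset beats 660.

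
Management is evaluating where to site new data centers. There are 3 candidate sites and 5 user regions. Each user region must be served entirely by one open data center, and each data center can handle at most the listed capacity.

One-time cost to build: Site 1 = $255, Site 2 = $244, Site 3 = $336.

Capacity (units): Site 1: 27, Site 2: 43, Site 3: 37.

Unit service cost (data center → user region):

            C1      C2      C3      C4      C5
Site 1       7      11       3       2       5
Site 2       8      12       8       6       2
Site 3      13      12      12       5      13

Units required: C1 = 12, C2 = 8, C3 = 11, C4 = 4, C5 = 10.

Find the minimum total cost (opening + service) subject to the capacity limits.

Minimum total cost: 740

Open {Site 1, Site 2}: C1→Site 1 7·12=84, C2→Site 2 12·8=96, C3→Site 1 3·11=33, C4→Site 1 2·4=8, C5→Site 2 2·10=20.
Loads: Site 1 carries 27/27, Site 2 carries 18/43. Service 241; fixed 499; total 740.
Next best feasible plan costs 744.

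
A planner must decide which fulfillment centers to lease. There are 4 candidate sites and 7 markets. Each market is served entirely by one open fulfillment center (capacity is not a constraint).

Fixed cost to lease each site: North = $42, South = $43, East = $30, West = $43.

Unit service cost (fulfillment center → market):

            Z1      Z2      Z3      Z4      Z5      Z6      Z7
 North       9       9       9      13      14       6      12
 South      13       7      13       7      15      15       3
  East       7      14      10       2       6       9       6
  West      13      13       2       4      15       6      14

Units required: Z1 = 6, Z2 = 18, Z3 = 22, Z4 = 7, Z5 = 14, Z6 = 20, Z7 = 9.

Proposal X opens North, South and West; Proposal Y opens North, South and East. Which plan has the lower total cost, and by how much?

Proposal X: {North, South, West}: Z1→North 9·6=54, Z2→South 7·18=126, Z3→West 2·22=44, Z4→West 4·7=28, Z5→North 14·14=196, Z6→North 6·20=120, Z7→South 3·9=27. Service 595; fixed 128; total 723.
Proposal Y: {North, South, East}: Z1→East 7·6=42, Z2→South 7·18=126, Z3→North 9·22=198, Z4→East 2·7=14, Z5→East 6·14=84, Z6→North 6·20=120, Z7→South 3·9=27. Service 611; fixed 115; total 726.
Difference: |723 − 726| = 3.

Proposal X is cheaper by 3.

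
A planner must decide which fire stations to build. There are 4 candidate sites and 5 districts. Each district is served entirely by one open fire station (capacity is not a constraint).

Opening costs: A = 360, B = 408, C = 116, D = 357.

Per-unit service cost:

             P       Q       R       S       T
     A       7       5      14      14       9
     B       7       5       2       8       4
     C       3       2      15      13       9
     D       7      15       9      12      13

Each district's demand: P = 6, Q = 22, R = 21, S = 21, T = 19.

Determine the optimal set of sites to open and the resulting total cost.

For any fixed open set, each district goes to its cheapest open site; total = fixed + service.
{B}: P→B 7·6=42, Q→B 5·22=110, R→B 2·21=42, S→B 8·21=168, T→B 4·19=76. Service 438; fixed 408; total 846.
{B, C}: P→C 3·6=18, Q→C 2·22=44, R→B 2·21=42, S→B 8·21=168, T→B 4·19=76. Service 348; fixed 524; total 872.
{C}: P→C 3·6=18, Q→C 2·22=44, R→C 15·21=315, S→C 13·21=273, T→C 9·19=171. Service 821; fixed 116; total 937.
{A, B, C, D}: service 348 + fixed 1241 = 1589
No other subset beats 846.

Open B only; minimum total cost 846.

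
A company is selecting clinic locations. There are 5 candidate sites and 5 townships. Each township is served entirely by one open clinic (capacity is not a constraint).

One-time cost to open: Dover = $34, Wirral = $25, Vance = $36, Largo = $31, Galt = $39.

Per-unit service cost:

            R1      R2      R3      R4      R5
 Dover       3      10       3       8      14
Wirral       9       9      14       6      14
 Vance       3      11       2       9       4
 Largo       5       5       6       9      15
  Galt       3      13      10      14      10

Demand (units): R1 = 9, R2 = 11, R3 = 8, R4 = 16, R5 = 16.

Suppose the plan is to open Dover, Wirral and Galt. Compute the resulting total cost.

Total cost: 504

Each township is assigned to its cheapest site among the open ones.
{Dover, Wirral, Galt}: R1→Dover 3·9=27, R2→Wirral 9·11=99, R3→Dover 3·8=24, R4→Wirral 6·16=96, R5→Galt 10·16=160. Service 406; fixed 98; total 504.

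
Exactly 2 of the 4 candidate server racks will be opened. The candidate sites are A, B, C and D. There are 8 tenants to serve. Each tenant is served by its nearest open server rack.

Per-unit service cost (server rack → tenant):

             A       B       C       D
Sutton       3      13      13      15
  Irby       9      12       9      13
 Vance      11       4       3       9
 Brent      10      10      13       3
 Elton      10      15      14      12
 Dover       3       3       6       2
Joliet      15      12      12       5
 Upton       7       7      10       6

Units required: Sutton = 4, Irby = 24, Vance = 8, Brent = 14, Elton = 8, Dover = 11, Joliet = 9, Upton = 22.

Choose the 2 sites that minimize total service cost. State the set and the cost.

Choose A and D; total service cost 621.

With exactly 2 open, each tenant uses its cheapest among the chosen.
{A, D}: Sutton→A 3·4=12, Irby→A 9·24=216, Vance→D 9·8=72, Brent→D 3·14=42, Elton→A 10·8=80, Dover→D 2·11=22, Joliet→D 5·9=45, Upton→D 6·22=132. Service cost 621.
{C, D}: service cost 629
{B, D}: service cost 709
Among all 6 size-2 choices, {A, D} is lowest.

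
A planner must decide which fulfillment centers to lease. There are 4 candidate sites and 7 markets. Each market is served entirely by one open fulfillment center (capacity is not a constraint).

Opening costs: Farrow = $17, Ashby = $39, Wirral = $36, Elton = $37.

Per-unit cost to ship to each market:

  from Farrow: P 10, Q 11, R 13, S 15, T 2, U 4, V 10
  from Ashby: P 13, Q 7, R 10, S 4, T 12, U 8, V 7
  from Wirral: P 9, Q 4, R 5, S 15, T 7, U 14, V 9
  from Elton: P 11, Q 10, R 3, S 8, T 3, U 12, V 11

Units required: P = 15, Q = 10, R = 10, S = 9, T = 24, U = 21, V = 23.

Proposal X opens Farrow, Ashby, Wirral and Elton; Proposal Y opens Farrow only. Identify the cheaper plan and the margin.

Proposal X: {Farrow, Ashby, Wirral, Elton}: P→Wirral 9·15=135, Q→Wirral 4·10=40, R→Elton 3·10=30, S→Ashby 4·9=36, T→Farrow 2·24=48, U→Farrow 4·21=84, V→Ashby 7·23=161. Service 534; fixed 129; total 663.
Proposal Y: {Farrow}: P→Farrow 10·15=150, Q→Farrow 11·10=110, R→Farrow 13·10=130, S→Farrow 15·9=135, T→Farrow 2·24=48, U→Farrow 4·21=84, V→Farrow 10·23=230. Service 887; fixed 17; total 904.
Difference: |663 − 904| = 241.

Proposal X is cheaper by 241.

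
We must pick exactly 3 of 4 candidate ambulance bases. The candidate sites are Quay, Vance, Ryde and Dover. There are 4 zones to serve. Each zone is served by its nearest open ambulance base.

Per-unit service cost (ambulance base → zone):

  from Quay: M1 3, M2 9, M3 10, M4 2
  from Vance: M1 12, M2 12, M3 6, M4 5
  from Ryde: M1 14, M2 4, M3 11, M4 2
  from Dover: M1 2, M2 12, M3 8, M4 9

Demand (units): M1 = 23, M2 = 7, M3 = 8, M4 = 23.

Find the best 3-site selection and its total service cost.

Choose Vance, Ryde and Dover; total service cost 168.

With exactly 3 open, each zone uses its cheapest among the chosen.
{Vance, Ryde, Dover}: M1→Dover 2·23=46, M2→Ryde 4·7=28, M3→Vance 6·8=48, M4→Ryde 2·23=46. Service cost 168.
{Quay, Ryde, Dover}: service cost 184
{Quay, Vance, Ryde}: service cost 191
Among all 4 size-3 choices, {Vance, Ryde, Dover} is lowest.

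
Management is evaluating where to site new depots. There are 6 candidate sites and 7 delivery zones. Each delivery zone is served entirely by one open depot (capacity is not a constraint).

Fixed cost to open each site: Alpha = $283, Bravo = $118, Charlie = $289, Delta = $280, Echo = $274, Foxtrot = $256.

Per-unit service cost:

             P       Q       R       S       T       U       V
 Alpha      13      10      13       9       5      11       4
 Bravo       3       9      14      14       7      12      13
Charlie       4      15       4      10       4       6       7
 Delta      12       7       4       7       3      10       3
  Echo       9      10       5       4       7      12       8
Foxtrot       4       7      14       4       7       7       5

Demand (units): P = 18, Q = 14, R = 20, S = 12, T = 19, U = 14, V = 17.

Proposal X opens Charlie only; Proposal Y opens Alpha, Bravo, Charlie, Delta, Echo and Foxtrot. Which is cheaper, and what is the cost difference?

Proposal X: {Charlie}: P→Charlie 4·18=72, Q→Charlie 15·14=210, R→Charlie 4·20=80, S→Charlie 10·12=120, T→Charlie 4·19=76, U→Charlie 6·14=84, V→Charlie 7·17=119. Service 761; fixed 289; total 1050.
Proposal Y: {Alpha, Bravo, Charlie, Delta, Echo, Foxtrot}: P→Bravo 3·18=54, Q→Delta 7·14=98, R→Charlie 4·20=80, S→Echo 4·12=48, T→Delta 3·19=57, U→Charlie 6·14=84, V→Delta 3·17=51. Service 472; fixed 1500; total 1972.
Difference: |1050 − 1972| = 922.

Proposal X is cheaper by 922.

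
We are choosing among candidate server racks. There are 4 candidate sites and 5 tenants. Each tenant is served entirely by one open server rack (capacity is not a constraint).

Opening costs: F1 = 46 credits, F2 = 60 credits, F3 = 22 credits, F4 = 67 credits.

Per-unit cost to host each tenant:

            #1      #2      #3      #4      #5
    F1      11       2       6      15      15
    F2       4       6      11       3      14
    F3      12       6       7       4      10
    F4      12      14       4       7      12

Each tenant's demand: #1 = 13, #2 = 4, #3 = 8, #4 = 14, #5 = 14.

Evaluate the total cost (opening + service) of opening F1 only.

Each tenant is assigned to its cheapest site among the open ones.
{F1}: #1→F1 11·13=143, #2→F1 2·4=8, #3→F1 6·8=48, #4→F1 15·14=210, #5→F1 15·14=210. Service 619; fixed 46; total 665.

Total cost: 665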